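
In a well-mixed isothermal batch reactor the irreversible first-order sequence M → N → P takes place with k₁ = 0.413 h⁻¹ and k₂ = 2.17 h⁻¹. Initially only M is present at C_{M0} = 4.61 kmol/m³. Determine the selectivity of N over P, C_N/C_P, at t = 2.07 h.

0.204

The intermediate concentration in a first-order A→B→C sequence is C_N = k₁C_{M0}(e^(−k₁t) − e^(−k₂t))/(k₂−k₁).
e^(−k₁t) = e^(−0.413×2.07) = e^(−0.8549) = 0.4253; e^(−k₂t) = e^(−4.492) = 0.01120.
C_N = 0.413×4.61/(2.17−0.413) × (0.4253−0.01120) = 1.084×0.4141 = 0.4488 kmol/m³.
C_M = C_{M0}e^(−k₁t) = 1.961 kmol/m³, so C_P = C_{M0}−C_M−C_N = 2.201 kmol/m³; C_N/C_P = 0.204.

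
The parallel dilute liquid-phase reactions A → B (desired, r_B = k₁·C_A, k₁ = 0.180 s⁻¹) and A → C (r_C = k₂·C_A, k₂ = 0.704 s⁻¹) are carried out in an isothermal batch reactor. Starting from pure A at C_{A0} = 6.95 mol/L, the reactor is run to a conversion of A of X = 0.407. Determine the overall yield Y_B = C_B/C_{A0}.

C_A = C_{A0}(1−X) = 4.121 mol/L.
Both paths are first order in A, so the instantaneous fraction to B is constant: dC_B/d(−C_A) = k₁/(k₁+k₂) = 0.2036.
C_B = 0.2036·(C_{A0}−C_A) = 0.2036×2.829 = 0.576 mol/L.
Y_B = C_B/C_{A0} = 0.5760/6.95 = 0.0829.

0.0829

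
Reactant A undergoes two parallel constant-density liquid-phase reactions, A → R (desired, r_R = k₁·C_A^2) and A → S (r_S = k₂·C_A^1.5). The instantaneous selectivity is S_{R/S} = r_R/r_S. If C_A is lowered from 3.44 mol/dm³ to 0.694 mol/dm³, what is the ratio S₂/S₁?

S_{R/S} = (k₁/k₂)·C_A^0.5, so S₂/S₁ = (C_{A,2}/C_{A,1})^0.5.
= (0.694/3.44)^0.5 = (0.2017)^0.5 = 0.449.
Selectivity toward R falls as C_A falls — high-concentration operation is favoured.

0.449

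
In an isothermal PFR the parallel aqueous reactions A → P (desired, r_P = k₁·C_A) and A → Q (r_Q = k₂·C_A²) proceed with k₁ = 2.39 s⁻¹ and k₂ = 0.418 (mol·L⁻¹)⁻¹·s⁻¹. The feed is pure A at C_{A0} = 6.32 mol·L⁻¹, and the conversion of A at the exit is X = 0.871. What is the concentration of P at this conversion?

3.49 mol·L⁻¹

C_A = C_{A0}(1−X) = 0.8153 mol·L⁻¹.
Along a PFR/batch, dC_P/dC_A = −r_P/(r_P+r_Q) = −k₁/(k₁+k₂·C_A).
Integrating from C_{A0} to C_A: C_P = (2.39/0.418)·ln[(2.39+0.418·6.32)/(2.39+0.418·0.815)] = 5.718·ln(5.032/2.731) = 3.495 mol·L⁻¹.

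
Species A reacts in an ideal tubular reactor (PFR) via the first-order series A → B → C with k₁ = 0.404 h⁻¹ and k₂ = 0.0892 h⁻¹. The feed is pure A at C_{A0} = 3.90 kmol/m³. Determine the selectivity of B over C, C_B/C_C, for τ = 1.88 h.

10.2

For first-order series with pure A initially, C_B(τ) = k₁C_{A0}/(k₂−k₁)·(e^(−k₁τ) − e^(−k₂τ)).
e^(−k₁τ) = e^(−0.404×1.88) = e^(−0.7595) = 0.4679; e^(−k₂τ) = e^(−0.1677) = 0.8456.
C_B = 0.404×3.90/(0.0892−0.404) × (0.4679−0.8456) = (-5.005)×(-0.3777) = 1.891 kmol/m³.
C_A = C_{A0}e^(−k₁τ) = 1.825 kmol/m³, so C_C = C_{A0}−C_A−C_B = 0.1847 kmol/m³; C_B/C_C = 10.2.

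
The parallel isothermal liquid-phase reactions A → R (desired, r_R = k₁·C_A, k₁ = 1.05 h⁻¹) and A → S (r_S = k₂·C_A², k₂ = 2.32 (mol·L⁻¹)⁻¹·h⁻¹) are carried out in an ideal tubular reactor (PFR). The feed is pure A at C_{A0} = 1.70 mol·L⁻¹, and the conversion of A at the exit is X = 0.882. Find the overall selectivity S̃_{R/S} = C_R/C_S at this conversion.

0.562

C_A = C_{A0}(1−X) = 0.2006 mol·L⁻¹.
Along a PFR/batch, dC_R/dC_A = −r_R/(r_R+r_S) = −k₁/(k₁+k₂·C_A).
Integrating from C_{A0} to C_A: C_R = (1.05/2.32)·ln[(1.05+2.32·1.70)/(1.05+2.32·0.201)] = 0.4526·ln(4.994/1.515) = 0.5397 mol·L⁻¹.
C_S = (C_{A0}−C_A)−C_R = 0.9597 mol·L⁻¹; S̃_{R/S} = 0.5397/0.9597 = 0.562.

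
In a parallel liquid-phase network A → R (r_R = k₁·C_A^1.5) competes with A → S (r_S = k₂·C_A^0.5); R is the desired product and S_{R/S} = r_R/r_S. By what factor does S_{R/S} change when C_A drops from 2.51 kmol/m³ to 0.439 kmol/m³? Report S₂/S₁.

0.175

S_{R/S} = (k₁/k₂)·C_A, so S₂/S₁ = (C_{A,2}/C_{A,1}).
= 0.439/2.51 = 0.175.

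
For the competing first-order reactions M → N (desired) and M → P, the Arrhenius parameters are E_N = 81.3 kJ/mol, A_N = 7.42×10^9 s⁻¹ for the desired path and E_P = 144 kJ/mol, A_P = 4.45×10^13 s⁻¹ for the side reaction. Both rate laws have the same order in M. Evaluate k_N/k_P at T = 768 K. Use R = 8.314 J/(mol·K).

3.07

With equal orders, S_{N/P} = k_N/k_P = (A_N/A_P)·exp[(E_P−E_N)/(RT)].
(E_P−E_N)/(RT) = (144−81.3)×10³/(8.314×768) = 62700/6385 = 9.820.
k_N/k_P = (7.42×10^9/4.45×10^13)·exp(9.820) = 1.667×10^-4 × 18392 = 3.07.
Since E_N < E_P, lowering the temperature improves selectivity toward N.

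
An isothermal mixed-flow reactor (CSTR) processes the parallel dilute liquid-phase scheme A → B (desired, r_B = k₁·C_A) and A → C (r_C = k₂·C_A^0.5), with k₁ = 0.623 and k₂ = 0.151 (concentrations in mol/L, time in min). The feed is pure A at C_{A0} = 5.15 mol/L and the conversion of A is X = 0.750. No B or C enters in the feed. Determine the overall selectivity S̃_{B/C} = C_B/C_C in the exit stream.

4.68

Exit C_A = C_{A0}(1−X) = 5.15×0.250 = 1.288 mol/L.
In a CSTR the entire volume is at exit conditions, so r_B = 0.623×1.288 = 0.8021 and r_C = 0.151×1.288^0.5 = 0.1713.
Overall selectivity = C_B/C_C = r_Bτ/(r_Cτ) = r_B/r_C = 4.68.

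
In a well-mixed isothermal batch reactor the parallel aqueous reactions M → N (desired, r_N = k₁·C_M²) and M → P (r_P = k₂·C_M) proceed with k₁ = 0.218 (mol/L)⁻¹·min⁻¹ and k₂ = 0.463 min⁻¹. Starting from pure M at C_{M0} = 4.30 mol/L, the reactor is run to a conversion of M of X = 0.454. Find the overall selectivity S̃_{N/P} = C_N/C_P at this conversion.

1.54

C_M = C_{M0}(1−X) = 2.348 mol/L.
Along a PFR/batch, dC_P/dC_M = −r_P/(r_N+r_P) = −k₂/(k₂+k₁·C_M).
Integrating from C_{M0} to C_M: C_P = (0.463/0.218)·ln[(0.463+0.218·4.30)/(0.463+0.218·2.35)] = 2.124·ln(1.400/0.9748) = 0.7694 mol/L.
Then C_N = (C_{M0}−C_M) − C_P = 1.952 − 0.7694 = 1.183 mol/L.
S̃_{N/P} = C_N/C_P = 1.183/0.7694 = 1.54.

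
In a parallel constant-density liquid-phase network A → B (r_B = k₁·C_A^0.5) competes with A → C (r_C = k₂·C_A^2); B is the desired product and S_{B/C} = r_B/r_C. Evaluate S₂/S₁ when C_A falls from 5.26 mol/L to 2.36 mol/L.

S_{B/C} = (k₁/k₂)·C_A^-1.5, so S₂/S₁ = (C_{A,2}/C_{A,1})^-1.5.
= (2.36/5.26)^(-1.5) = (0.4487)^(-1.5) = 3.33.

3.33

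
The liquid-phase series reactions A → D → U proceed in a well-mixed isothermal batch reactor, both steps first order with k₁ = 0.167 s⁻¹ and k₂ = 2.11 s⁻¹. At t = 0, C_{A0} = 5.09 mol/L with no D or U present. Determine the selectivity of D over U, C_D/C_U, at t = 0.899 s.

0.780

For first-order series with pure A initially, C_D(t) = k₁C_{A0}/(k₂−k₁)·(e^(−k₁t) − e^(−k₂t)).
e^(−k₁t) = e^(−0.167×0.899) = e^(−0.1501) = 0.8606; e^(−k₂t) = e^(−1.897) = 0.1500.
C_D = 0.167×5.09/(2.11−0.167) × (0.8606−0.1500) = 0.4375×0.7106 = 0.3109 mol/L.
C_A = C_{A0}e^(−k₁t) = 4.380 mol/L, so C_U = C_{A0}−C_A−C_D = 0.3987 mol/L; C_D/C_U = 0.780.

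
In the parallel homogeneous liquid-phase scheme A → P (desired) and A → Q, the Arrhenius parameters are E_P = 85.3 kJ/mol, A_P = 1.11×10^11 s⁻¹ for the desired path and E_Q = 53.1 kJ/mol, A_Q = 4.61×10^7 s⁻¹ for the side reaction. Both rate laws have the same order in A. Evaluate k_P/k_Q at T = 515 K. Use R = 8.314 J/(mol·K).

1.30

Since both paths have the same order in A, the concentration cancels and S_{P/Q} = k_P/k_Q = (A_P/A_Q)·exp[(E_Q−E_P)/(RT)].
(E_Q−E_P)/(RT) = (53.1−85.3)×10³/(8.314×515) = -32200/4282 = -7.520.
k_P/k_Q = (1.11×10^11/4.61×10^7)·exp(-7.520) = 2408 × 5.419×10^-4 = 1.30.
Since E_P > E_Q, raising the temperature improves selectivity toward P.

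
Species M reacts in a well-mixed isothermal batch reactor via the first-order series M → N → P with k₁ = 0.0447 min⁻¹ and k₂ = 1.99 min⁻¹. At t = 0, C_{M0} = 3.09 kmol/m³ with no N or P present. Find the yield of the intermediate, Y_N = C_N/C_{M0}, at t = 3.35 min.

Solving the coupled first-order balances gives C_N(t) = [k₁/(k₂−k₁)]·C_{M0}·(e^(−k₁t) − e^(−k₂t)).
e^(−k₁t) = e^(−0.0447×3.35) = e^(−0.1497) = 0.8609; e^(−k₂t) = e^(−6.667) = 0.001273.
C_N = 0.0447×3.09/(1.99−0.0447) × (0.8609−0.001273) = 0.07100×0.8597 = 0.06104 kmol/m³.
Y_N = C_N/C_{M0} = 0.06104/3.09 = 0.0198.

0.0198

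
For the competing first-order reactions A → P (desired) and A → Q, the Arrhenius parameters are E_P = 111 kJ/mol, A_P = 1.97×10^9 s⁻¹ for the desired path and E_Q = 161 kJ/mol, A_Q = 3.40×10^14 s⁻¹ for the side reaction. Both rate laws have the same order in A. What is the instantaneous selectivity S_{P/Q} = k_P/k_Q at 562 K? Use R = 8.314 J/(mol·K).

With equal orders, S_{P/Q} = k_P/k_Q = (A_P/A_Q)·exp[(E_Q−E_P)/(RT)].
(E_Q−E_P)/(RT) = (161−111)×10³/(8.314×562) = 50000/4672 = 10.70.
k_P/k_Q = (1.97×10^9/3.40×10^14)·exp(10.70) = 5.794×10^-6 × 44399 = 0.257.
Since E_P < E_Q, lowering the temperature improves selectivity toward P.

0.257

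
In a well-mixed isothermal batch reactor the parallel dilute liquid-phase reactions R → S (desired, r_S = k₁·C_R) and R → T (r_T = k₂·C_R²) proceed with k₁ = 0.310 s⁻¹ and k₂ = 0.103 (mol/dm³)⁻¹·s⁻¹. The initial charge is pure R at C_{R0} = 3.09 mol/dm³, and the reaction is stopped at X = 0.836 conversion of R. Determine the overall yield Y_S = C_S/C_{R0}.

C_R = C_{R0}(1−X) = 0.5068 mol/dm³.
Along a PFR/batch, dC_S/dC_R = −r_S/(r_S+r_T) = −k₁/(k₁+k₂·C_R).
Integrating from C_{R0} to C_R: C_S = (0.310/0.103)·ln[(0.310+0.103·3.09)/(0.310+0.103·0.507)] = 3.010·ln(0.6283/0.3622) = 1.658 mol/dm³.
Y_S = C_S/C_{R0} = 1.658/3.09 = 0.536.

0.536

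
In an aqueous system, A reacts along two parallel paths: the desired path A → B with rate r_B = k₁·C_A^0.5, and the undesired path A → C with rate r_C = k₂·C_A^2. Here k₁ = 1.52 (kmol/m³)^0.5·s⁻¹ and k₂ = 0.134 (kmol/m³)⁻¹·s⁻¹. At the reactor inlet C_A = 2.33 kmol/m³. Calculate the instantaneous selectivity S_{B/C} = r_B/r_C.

3.19

S_{B/C} = r_B/r_C = (k₁·C_A^0.5)/(k₂·C_A^2) = (k₁/k₂)·C_A^-1.5.
= (1.52×2.330^0.5) / (0.134×2.330^2) = 2.320/0.7275 = 3.19.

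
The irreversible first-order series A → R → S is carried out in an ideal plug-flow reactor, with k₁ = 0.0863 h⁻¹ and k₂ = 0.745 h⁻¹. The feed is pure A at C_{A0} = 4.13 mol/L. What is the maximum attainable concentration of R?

For a first-order series the maximum intermediate yield is C_{R,max}/C_{A0} = (k₁/k₂)^[k₂/(k₂−k₁)].
= (0.0863/0.745)^(0.745/(0.745−0.0863)) = (0.1158)^(1.131) = 0.08734.
C_{R,max} = 0.08734×4.13 = 0.361 mol/L.

0.361 mol/L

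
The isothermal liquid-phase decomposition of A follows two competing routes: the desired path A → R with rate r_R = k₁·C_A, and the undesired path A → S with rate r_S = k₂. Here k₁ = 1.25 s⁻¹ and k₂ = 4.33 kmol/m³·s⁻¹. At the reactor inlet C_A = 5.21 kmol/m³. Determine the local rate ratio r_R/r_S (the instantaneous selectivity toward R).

1.50

S_{R/S} = r_R/r_S = (k₁·C_A)/(k₂) = (k₁/k₂)·C_A.
= (1.25×5.210) / (4.33) = 6.513/4.330 = 1.50.
Since the desired path is higher order in A, keeping C_A high (PFR or concentrated feed) favours R.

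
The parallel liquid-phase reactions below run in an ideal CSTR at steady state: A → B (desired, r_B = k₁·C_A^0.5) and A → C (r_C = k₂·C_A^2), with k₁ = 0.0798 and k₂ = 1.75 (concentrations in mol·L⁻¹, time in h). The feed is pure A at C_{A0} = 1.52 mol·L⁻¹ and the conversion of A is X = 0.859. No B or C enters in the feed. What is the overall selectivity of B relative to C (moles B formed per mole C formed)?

0.460

Exit C_A = C_{A0}(1−X) = 1.52×0.141 = 0.2143 mol·L⁻¹.
Rates in a CSTR are evaluated at the outlet concentration: r_B = 0.0798×0.2143^0.5 = 0.03694, r_C = 1.75×0.2143^2 = 0.08038.
Overall selectivity = C_B/C_C = r_Bτ/(r_Cτ) = r_B/r_C = 0.460.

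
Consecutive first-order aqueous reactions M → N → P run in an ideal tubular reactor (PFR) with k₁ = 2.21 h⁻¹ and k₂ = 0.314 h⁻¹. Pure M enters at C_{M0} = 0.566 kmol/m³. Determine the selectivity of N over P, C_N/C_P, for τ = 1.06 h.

The intermediate concentration in a first-order A→B→C sequence is C_N = k₁C_{M0}(e^(−k₁τ) − e^(−k₂τ))/(k₂−k₁).
e^(−k₁τ) = e^(−2.21×1.06) = e^(−2.343) = 0.09608; e^(−k₂τ) = e^(−0.3328) = 0.7169.
C_N = 2.21×0.566/(0.314−2.21) × (0.09608−0.7169) = (-0.6597)×(-0.6208) = 0.4096 kmol/m³.
C_M = C_{M0}e^(−k₁τ) = 0.05438 kmol/m³, so C_P = C_{M0}−C_M−C_N = 0.1021 kmol/m³; C_N/C_P = 4.01.

4.01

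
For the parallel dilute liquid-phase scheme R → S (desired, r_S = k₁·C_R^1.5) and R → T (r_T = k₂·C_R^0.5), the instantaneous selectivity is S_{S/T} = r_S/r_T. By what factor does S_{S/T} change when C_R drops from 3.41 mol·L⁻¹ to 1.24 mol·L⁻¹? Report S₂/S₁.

0.364

S_{S/T} = (k₁/k₂)·C_R, so S₂/S₁ = (C_{R,2}/C_{R,1}).
= 1.24/3.41 = 0.364.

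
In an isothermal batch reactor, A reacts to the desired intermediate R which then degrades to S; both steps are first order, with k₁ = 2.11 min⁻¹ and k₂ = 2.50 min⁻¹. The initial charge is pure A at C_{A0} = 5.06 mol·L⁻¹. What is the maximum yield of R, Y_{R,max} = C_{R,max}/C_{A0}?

For a first-order series the maximum intermediate yield is C_{R,max}/C_{A0} = (k₁/k₂)^[k₂/(k₂−k₁)].
= (2.11/2.50)^(2.50/(2.50−2.11)) = (0.8440)^(6.410) = 0.3372.

0.337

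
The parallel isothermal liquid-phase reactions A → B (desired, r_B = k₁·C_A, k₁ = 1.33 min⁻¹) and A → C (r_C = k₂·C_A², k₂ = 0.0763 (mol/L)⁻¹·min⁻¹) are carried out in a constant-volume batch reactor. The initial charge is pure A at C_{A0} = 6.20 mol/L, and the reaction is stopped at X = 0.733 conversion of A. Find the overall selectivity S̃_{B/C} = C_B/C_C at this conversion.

4.53

C_A = C_{A0}(1−X) = 1.655 mol/L.
Along a PFR/batch, dC_B/dC_A = −r_B/(r_B+r_C) = −k₁/(k₁+k₂·C_A).
Integrating from C_{A0} to C_A: C_B = (1.33/0.0763)·ln[(1.33+0.0763·6.20)/(1.33+0.0763·1.66)] = 17.43·ln(1.803/1.456) = 3.723 mol/L.
C_C = (C_{A0}−C_A)−C_B = 0.8216 mol/L; S̃_{B/C} = 3.723/0.8216 = 4.53.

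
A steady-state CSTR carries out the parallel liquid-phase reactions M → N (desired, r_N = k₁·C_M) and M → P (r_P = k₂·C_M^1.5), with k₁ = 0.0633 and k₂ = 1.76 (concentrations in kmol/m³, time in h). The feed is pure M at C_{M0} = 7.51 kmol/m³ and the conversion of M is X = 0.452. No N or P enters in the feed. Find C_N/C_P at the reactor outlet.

0.0177

Exit C_M = C_{M0}(1−X) = 7.51×0.548 = 4.115 kmol/m³.
Rates in a CSTR are evaluated at the outlet concentration: r_N = 0.0633×4.115 = 0.2605, r_P = 1.76×4.115^1.5 = 14.69.
Overall selectivity = C_N/C_P = r_Nτ/(r_Pτ) = r_N/r_P = 0.0177.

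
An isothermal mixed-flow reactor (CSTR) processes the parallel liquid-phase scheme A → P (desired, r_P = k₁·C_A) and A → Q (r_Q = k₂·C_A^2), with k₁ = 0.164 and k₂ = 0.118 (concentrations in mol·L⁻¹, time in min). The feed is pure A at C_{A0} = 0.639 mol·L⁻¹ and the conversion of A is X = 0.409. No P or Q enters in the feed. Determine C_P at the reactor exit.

Exit C_A = C_{A0}(1−X) = 0.639×0.591 = 0.3776 mol·L⁻¹.
A CSTR operates uniformly at the exit composition, giving r_P = 0.06193 and r_Q = 0.01683 (each k·C_A^n at C_A = 0.3776).
Fraction of consumed A going to P: r_P/(r_P+r_Q) = 0.7863.
C_P = 0.7863·C_{A0}·X = 0.7863×0.639×0.409 = 0.206 mol·L⁻¹.

0.206 mol·L⁻¹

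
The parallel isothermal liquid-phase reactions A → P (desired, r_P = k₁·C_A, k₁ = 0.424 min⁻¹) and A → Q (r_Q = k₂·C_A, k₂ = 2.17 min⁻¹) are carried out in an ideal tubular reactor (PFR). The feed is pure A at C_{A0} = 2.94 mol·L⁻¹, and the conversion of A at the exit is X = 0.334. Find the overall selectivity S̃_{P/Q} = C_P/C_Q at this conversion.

C_A = C_{A0}(1−X) = 1.958 mol·L⁻¹.
Both paths are first order in A, so the instantaneous fraction to P is constant: dC_P/d(−C_A) = k₁/(k₁+k₂) = 0.1635.
C_P = 0.1635·(C_{A0}−C_A) = 0.1635×0.9820 = 0.161 mol·L⁻¹.
C_Q = (C_{A0}−C_A)−C_P = 0.8215 mol·L⁻¹; S̃_{P/Q} = 0.1605/0.8215 = 0.195.

0.195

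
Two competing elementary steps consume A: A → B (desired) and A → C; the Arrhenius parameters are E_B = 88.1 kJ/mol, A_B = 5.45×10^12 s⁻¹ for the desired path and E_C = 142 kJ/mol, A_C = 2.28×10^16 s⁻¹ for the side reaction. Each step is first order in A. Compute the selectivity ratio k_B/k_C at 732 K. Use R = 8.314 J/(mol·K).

1.68

Since both paths have the same order in A, the concentration cancels and S_{B/C} = k_B/k_C = (A_B/A_C)·exp[(E_C−E_B)/(RT)].
(E_C−E_B)/(RT) = (142−88.1)×10³/(8.314×732) = 53900/6086 = 8.857.
k_B/k_C = (5.45×10^12/2.28×10^16)·exp(8.857) = 2.390×10^-4 × 7021 = 1.68.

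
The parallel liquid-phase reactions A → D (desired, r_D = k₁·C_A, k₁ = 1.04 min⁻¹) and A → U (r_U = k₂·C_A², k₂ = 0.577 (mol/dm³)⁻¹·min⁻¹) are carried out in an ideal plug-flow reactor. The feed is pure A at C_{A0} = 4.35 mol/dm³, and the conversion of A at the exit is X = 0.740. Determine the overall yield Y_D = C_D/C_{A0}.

0.307

C_A = C_{A0}(1−X) = 1.131 mol/dm³.
Along a PFR/batch, dC_D/dC_A = −r_D/(r_D+r_U) = −k₁/(k₁+k₂·C_A).
Integrating from C_{A0} to C_A: C_D = (1.04/0.577)·ln[(1.04+0.577·4.35)/(1.04+0.577·1.13)] = 1.802·ln(3.550/1.693) = 1.335 mol/dm³.
Y_D = C_D/C_{A0} = 1.335/4.35 = 0.307.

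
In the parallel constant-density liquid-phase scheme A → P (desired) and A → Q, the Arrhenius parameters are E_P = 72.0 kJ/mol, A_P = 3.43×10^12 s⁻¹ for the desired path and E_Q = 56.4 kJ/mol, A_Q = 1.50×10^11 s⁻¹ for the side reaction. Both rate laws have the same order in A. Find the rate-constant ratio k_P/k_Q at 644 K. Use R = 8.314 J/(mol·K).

With equal orders, S_{P/Q} = k_P/k_Q = (A_P/A_Q)·exp[(E_Q−E_P)/(RT)].
(E_Q−E_P)/(RT) = (56.4−72.0)×10³/(8.314×644) = -15600/5354 = -2.914.
k_P/k_Q = (3.43×10^12/1.50×10^11)·exp(-2.914) = 22.87 × 0.05428 = 1.24.

1.24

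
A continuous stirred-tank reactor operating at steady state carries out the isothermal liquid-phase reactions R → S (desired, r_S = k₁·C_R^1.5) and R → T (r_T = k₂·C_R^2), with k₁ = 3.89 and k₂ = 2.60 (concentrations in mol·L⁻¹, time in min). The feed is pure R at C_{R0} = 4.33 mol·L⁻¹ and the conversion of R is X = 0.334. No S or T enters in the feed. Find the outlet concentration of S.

Exit C_R = C_{R0}(1−X) = 4.33×0.666 = 2.884 mol·L⁻¹.
Rates in a CSTR are evaluated at the outlet concentration: r_S = 3.89×2.884^1.5 = 19.05, r_T = 2.60×2.884^2 = 21.62.
Fraction of consumed R going to S: r_S/(r_S+r_T) = 0.4684.
C_S = 0.4684·C_{R0}·X = 0.4684×4.33×0.334 = 0.677 mol·L⁻¹.

0.677 mol·L⁻¹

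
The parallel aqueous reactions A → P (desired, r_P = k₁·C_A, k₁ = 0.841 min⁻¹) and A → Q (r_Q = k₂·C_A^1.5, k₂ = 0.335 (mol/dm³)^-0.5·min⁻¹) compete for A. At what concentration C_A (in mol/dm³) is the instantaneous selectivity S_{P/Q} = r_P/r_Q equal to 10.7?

S_{P/Q} = (k₁/k₂)·C_A^-0.5 ⇒ C_A = (S·k₂/k₁)^(-2).
= (10.7×0.335/0.841)^(-2) = (4.262)^(-2) = 0.0550 mol/dm³.

0.0550 mol/dm³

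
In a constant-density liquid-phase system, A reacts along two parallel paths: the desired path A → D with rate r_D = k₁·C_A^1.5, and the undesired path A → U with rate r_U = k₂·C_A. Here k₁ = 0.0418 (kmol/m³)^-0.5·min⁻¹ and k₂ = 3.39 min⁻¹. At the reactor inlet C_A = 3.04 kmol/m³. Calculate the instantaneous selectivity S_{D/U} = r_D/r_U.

S_{D/U} = r_D/r_U = (k₁·C_A^1.5)/(k₂·C_A) = (k₁/k₂)·C_A^0.5.
= (0.0418×3.040^1.5) / (3.39×3.040) = 0.2216/10.31 = 0.0215.
Since the desired path is higher order in A, keeping C_A high (PFR or concentrated feed) favours D.

0.0215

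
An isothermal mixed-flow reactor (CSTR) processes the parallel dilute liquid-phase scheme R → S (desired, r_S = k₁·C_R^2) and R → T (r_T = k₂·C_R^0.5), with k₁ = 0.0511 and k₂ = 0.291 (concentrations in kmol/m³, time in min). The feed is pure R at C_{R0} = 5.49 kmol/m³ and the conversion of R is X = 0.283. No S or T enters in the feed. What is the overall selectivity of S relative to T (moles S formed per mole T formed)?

Exit C_R = C_{R0}(1−X) = 5.49×0.717 = 3.936 kmol/m³.
A CSTR operates uniformly at the exit composition, giving r_S = 0.7918 and r_T = 0.5773 (each k·C_R^n at C_R = 3.936).
Overall selectivity = C_S/C_T = r_Sτ/(r_Tτ) = r_S/r_T = 1.37.

1.37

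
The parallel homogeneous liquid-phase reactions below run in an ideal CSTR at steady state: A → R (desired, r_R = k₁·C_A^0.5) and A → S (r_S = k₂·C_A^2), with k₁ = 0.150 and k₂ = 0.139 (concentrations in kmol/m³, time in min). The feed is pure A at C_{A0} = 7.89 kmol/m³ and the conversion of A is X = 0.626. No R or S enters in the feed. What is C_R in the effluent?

0.867 kmol/m³

Exit C_A = C_{A0}(1−X) = 7.89×0.374 = 2.951 kmol/m³.
In a CSTR the entire volume is at exit conditions, so r_R = 0.150×2.951^0.5 = 0.2577 and r_S = 0.139×2.951^2 = 1.210.
Fraction of consumed A going to R: r_R/(r_R+r_S) = 0.1755.
C_R = 0.1755·C_{A0}·X = 0.1755×7.89×0.626 = 0.867 kmol/m³.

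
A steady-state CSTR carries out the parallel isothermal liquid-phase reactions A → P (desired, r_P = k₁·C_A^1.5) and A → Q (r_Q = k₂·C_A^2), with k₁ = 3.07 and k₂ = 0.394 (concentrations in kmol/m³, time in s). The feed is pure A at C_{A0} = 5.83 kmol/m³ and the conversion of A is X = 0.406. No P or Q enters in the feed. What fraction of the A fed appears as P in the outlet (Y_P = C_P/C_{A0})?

Exit C_A = C_{A0}(1−X) = 5.83×0.594 = 3.463 kmol/m³.
Rates in a CSTR are evaluated at the outlet concentration: r_P = 3.07×3.463^1.5 = 19.78, r_Q = 0.394×3.463^2 = 4.725.
Fraction of consumed A going to P: r_P/(r_P+r_Q) = 0.8072.
C_P = 0.8072·C_{A0}·X = 0.8072×5.83×0.406 = 1.91 kmol/m³; Y_P = C_P/C_{A0} = 0.328.

0.328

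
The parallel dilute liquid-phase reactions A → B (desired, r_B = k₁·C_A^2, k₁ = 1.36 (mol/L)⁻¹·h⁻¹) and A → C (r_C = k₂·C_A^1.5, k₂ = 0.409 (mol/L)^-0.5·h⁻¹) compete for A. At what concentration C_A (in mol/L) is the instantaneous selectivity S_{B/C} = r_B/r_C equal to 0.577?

0.0301 mol/L

S_{B/C} = (k₁/k₂)·C_A^0.5 ⇒ C_A = (S·k₂/k₁)^(2).
= (0.577×0.409/1.36)^(2) = (0.1735)^(2) = 0.0301 mol/L.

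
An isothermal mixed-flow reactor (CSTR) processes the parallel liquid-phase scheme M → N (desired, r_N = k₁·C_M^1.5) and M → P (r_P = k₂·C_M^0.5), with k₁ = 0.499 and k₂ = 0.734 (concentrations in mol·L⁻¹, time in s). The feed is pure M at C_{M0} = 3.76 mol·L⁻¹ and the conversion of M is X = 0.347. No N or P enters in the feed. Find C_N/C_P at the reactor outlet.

Exit C_M = C_{M0}(1−X) = 3.76×0.653 = 2.455 mol·L⁻¹.
In a CSTR the entire volume is at exit conditions, so r_N = 0.499×2.455^1.5 = 1.920 and r_P = 0.734×2.455^0.5 = 1.150.
Overall selectivity = C_N/C_P = r_Nτ/(r_Pτ) = r_N/r_P = 1.67.

1.67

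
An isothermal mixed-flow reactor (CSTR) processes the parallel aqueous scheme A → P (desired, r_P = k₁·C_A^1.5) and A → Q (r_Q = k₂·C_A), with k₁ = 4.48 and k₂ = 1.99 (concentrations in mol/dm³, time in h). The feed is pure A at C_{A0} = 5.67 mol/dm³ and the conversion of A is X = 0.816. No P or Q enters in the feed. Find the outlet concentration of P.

Exit C_A = C_{A0}(1−X) = 5.67×0.184 = 1.043 mol/dm³.
A CSTR operates uniformly at the exit composition, giving r_P = 4.774 and r_Q = 2.076 (each k·C_A^n at C_A = 1.043).
Fraction of consumed A going to P: r_P/(r_P+r_Q) = 0.6969.
C_P = 0.6969·C_{A0}·X = 0.6969×5.67×0.816 = 3.22 mol/dm³.

3.22 mol/dm³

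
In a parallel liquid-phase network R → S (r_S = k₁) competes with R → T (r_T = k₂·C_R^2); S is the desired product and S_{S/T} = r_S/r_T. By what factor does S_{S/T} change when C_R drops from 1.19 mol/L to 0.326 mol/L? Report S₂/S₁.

S_{S/T} = (k₁/k₂)·C_R^-2, so S₂/S₁ = (C_{R,2}/C_{R,1})^-2.
= (0.326/1.19)^(-2) = (0.2739)^(-2) = 13.3.
Selectivity toward S rises as C_R falls — low-concentration operation is favoured.

13.3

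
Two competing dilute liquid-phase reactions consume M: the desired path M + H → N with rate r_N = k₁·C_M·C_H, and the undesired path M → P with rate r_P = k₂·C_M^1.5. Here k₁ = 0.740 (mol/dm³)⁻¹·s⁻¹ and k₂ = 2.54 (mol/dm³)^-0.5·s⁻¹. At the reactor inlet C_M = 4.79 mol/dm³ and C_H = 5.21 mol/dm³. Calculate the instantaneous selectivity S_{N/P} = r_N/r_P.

S_{N/P} = r_N/r_P = (k₁·C_M·C_H)/(k₂·C_M^1.5) = (k₁/k₂)·C_M^-0.5·C_H.
= (0.740×4.790×5.210) / (2.54×4.790^1.5) = 18.47/26.63 = 0.694.

0.694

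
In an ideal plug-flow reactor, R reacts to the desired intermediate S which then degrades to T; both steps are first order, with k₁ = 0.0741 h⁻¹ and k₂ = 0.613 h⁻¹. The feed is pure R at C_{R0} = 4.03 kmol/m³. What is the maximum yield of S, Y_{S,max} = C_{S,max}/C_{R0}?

0.0904

Evaluating C_S at τ_opt = ln(k₂/k₁)/(k₂−k₁) gives C_{S,max}/C_{R0} = (k₁/k₂)^[k₂/(k₂−k₁)].
= (0.0741/0.613)^(0.613/(0.613−0.0741)) = (0.1209)^(1.138) = 0.09040.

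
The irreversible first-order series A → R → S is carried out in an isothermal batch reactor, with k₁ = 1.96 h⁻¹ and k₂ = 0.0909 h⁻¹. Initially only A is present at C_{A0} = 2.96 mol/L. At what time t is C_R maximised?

1.64 h

Setting dC_R/dt = 0 gives t_opt = ln(k₂/k₁)/(k₂−k₁).
= ln(0.0909/1.96)/(0.0909−1.96) = ln(0.04638)/-1.869 = -3.071/-1.869 = 1.64 h.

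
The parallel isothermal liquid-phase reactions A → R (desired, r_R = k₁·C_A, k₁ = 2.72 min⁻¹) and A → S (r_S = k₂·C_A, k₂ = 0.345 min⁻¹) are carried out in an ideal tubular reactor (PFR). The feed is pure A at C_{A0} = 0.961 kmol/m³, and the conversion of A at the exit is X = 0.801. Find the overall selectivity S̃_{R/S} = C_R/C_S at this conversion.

7.88

C_A = C_{A0}(1−X) = 0.1912 kmol/m³.
Both paths are first order in A, so the instantaneous fraction to R is constant: dC_R/d(−C_A) = k₁/(k₁+k₂) = 0.8874.
C_R = 0.8874·(C_{A0}−C_A) = 0.8874×0.7698 = 0.683 kmol/m³.
C_S = (C_{A0}−C_A)−C_R = 0.08665 kmol/m³; S̃_{R/S} = 0.6831/0.08665 = 7.88.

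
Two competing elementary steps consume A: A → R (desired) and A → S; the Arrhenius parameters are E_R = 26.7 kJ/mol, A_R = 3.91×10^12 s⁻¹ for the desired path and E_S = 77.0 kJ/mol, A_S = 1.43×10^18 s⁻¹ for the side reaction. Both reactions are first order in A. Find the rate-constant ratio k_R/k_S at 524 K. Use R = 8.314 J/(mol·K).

0.283

With equal orders, S_{R/S} = k_R/k_S = (A_R/A_S)·exp[(E_S−E_R)/(RT)].
(E_S−E_R)/(RT) = (77.0−26.7)×10³/(8.314×524) = 50300/4357 = 11.55.
k_R/k_S = (3.91×10^12/1.43×10^18)·exp(11.55) = 2.734×10^-6 × 1.033×10^5 = 0.283.
Since E_R < E_S, lowering the temperature improves selectivity toward R.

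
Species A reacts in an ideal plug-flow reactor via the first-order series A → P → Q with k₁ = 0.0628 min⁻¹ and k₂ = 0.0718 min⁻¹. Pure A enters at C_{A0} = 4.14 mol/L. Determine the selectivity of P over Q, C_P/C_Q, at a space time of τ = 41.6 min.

0.208

For first-order series with pure A initially, C_P(τ) = k₁C_{A0}/(k₂−k₁)·(e^(−k₁τ) − e^(−k₂τ)).
e^(−k₁τ) = e^(−0.0628×41.6) = e^(−2.612) = 0.07335; e^(−k₂τ) = e^(−2.987) = 0.05044.
C_P = 0.0628×4.14/(0.0718−0.0628) × (0.07335−0.05044) = 28.89×0.02291 = 0.6618 mol/L.
C_A = C_{A0}e^(−k₁τ) = 0.3037 mol/L, so C_Q = C_{A0}−C_A−C_P = 3.175 mol/L; C_P/C_Q = 0.208.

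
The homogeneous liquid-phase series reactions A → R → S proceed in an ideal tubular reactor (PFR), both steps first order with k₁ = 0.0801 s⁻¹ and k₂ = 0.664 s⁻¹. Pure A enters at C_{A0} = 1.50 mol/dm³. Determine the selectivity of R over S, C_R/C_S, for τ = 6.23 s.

The intermediate concentration in a first-order A→B→C sequence is C_R = k₁C_{A0}(e^(−k₁τ) − e^(−k₂τ))/(k₂−k₁).
e^(−k₁τ) = e^(−0.0801×6.23) = e^(−0.4990) = 0.6071; e^(−k₂τ) = e^(−4.137) = 0.01598.
C_R = 0.0801×1.50/(0.664−0.0801) × (0.6071−0.01598) = 0.2058×0.5911 = 0.1216 mol/dm³.
C_A = C_{A0}e^(−k₁τ) = 0.9107 mol/dm³, so C_S = C_{A0}−C_A−C_R = 0.4677 mol/dm³; C_R/C_S = 0.260.

0.260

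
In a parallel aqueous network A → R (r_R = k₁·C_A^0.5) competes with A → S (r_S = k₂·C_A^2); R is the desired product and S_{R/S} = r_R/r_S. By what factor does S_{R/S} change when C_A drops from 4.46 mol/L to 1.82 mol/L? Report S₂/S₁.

3.84

S_{R/S} = (k₁/k₂)·C_A^-1.5, so S₂/S₁ = (C_{A,2}/C_{A,1})^-1.5.
= (1.82/4.46)^(-1.5) = (0.4081)^(-1.5) = 3.84.
Selectivity toward R rises as C_A falls — low-concentration operation is favoured.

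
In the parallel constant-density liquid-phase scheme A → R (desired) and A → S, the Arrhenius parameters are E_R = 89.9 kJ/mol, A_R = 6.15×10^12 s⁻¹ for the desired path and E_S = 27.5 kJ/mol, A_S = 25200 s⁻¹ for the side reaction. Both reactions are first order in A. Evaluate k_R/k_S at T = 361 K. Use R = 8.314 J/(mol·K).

k_R/k_S = (A_R/A_S)·exp[−(E_R−E_S)/(RT)] = (A_R/A_S)·exp[(E_S−E_R)/(RT)].
(E_S−E_R)/(RT) = (27.5−89.9)×10³/(8.314×361) = -62400/3001 = -20.79.
k_R/k_S = (6.15×10^12/25200)·exp(-20.79) = 2.440×10^8 × 9.349×10^-10 = 0.228.
Since E_R > E_S, raising the temperature improves selectivity toward R.

0.228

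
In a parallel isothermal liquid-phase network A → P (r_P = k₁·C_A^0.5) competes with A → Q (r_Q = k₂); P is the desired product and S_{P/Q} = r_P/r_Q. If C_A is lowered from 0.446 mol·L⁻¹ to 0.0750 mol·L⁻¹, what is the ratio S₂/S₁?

0.410

S_{P/Q} = (k₁/k₂)·C_A^0.5, so S₂/S₁ = (C_{A,2}/C_{A,1})^0.5.
= (0.0750/0.446)^0.5 = (0.1682)^0.5 = 0.410.
Selectivity toward P falls as C_A falls — high-concentration operation is favoured.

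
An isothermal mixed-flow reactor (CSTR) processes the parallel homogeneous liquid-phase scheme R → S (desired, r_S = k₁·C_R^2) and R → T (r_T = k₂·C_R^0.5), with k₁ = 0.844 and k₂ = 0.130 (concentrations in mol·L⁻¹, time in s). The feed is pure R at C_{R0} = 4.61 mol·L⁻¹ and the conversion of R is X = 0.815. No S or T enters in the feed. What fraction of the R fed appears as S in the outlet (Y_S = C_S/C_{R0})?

Exit C_R = C_{R0}(1−X) = 4.61×0.185 = 0.8529 mol·L⁻¹.
A CSTR operates uniformly at the exit composition, giving r_S = 0.6139 and r_T = 0.1201 (each k·C_R^n at C_R = 0.8529).
Fraction of consumed R going to S: r_S/(r_S+r_T) = 0.8364.
C_S = 0.8364·C_{R0}·X = 0.8364×4.61×0.815 = 3.14 mol·L⁻¹; Y_S = C_S/C_{R0} = 0.682.

0.682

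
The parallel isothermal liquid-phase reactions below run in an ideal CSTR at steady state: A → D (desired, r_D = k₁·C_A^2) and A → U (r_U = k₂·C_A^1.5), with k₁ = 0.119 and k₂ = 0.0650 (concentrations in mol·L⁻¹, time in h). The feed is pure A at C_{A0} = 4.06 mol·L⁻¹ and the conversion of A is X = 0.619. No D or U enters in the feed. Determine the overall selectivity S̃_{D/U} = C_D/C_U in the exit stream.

2.28

Exit C_A = C_{A0}(1−X) = 4.06×0.381 = 1.547 mol·L⁻¹.
A CSTR operates uniformly at the exit composition, giving r_D = 0.2847 and r_U = 0.1251 (each k·C_A^n at C_A = 1.547).
Overall selectivity = C_D/C_U = r_Dτ/(r_Uτ) = r_D/r_U = 2.28.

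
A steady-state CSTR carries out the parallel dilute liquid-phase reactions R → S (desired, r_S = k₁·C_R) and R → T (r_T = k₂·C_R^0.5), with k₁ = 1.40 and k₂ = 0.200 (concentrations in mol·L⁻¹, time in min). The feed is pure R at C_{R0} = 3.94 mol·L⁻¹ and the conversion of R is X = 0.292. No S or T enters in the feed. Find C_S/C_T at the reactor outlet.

Exit C_R = C_{R0}(1−X) = 3.94×0.708 = 2.790 mol·L⁻¹.
Rates in a CSTR are evaluated at the outlet concentration: r_S = 1.40×2.790 = 3.905, r_T = 0.200×2.790^0.5 = 0.3340.
Overall selectivity = C_S/C_T = r_Sτ/(r_Tτ) = r_S/r_T = 11.7.

11.7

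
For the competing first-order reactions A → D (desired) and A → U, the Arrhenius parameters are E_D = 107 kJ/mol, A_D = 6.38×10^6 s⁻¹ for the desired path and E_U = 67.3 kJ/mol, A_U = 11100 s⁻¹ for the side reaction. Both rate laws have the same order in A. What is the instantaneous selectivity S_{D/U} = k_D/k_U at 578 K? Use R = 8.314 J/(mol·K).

0.148

k_D/k_U = (A_D/A_U)·exp[−(E_D−E_U)/(RT)] = (A_D/A_U)·exp[(E_U−E_D)/(RT)].
(E_U−E_D)/(RT) = (67.3−107)×10³/(8.314×578) = -39700/4805 = -8.261.
k_D/k_U = (6.38×10^6/11100)·exp(-8.261) = 574.8 × 2.583×10^-4 = 0.148.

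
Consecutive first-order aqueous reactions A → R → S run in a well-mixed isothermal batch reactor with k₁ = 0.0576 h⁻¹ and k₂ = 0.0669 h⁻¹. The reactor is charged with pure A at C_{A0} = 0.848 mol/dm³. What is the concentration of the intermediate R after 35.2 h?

0.193 mol/dm³

For first-order series with pure A initially, C_R(t) = k₁C_{A0}/(k₂−k₁)·(e^(−k₁t) − e^(−k₂t)).
e^(−k₁t) = e^(−0.0576×35.2) = e^(−2.028) = 0.1317; e^(−k₂t) = e^(−2.355) = 0.09490.
C_R = 0.0576×0.848/(0.0669−0.0576) × (0.1317−0.09490) = 5.252×0.03676 = 0.1931 mol/dm³.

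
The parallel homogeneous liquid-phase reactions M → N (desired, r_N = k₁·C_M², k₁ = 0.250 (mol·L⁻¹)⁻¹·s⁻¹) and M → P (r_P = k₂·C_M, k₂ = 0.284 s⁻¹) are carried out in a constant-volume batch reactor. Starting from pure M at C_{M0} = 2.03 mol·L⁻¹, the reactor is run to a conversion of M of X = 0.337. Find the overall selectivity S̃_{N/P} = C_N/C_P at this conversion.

1.47

C_M = C_{M0}(1−X) = 1.346 mol·L⁻¹.
Along a PFR/batch, dC_P/dC_M = −r_P/(r_N+r_P) = −k₂/(k₂+k₁·C_M).
Integrating from C_{M0} to C_M: C_P = (0.284/0.250)·ln[(0.284+0.250·2.03)/(0.284+0.250·1.35)] = 1.136·ln(0.7915/0.6205) = 0.2766 mol·L⁻¹.
Then C_N = (C_{M0}−C_M) − C_P = 0.6841 − 0.2766 = 0.4076 mol·L⁻¹.
S̃_{N/P} = C_N/C_P = 0.4076/0.2766 = 1.47.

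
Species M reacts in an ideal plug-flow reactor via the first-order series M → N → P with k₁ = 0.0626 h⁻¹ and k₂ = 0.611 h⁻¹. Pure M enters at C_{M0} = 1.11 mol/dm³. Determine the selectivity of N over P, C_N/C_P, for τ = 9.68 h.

0.158

Solving the coupled first-order balances gives C_N(τ) = [k₁/(k₂−k₁)]·C_{M0}·(e^(−k₁τ) − e^(−k₂τ)).
e^(−k₁τ) = e^(−0.0626×9.68) = e^(−0.6060) = 0.5455; e^(−k₂τ) = e^(−5.914) = 0.002700.
C_N = 0.0626×1.11/(0.611−0.0626) × (0.5455−0.002700) = 0.1267×0.5428 = 0.06878 mol/dm³.
C_M = C_{M0}e^(−k₁τ) = 0.6056 mol/dm³, so C_P = C_{M0}−C_M−C_N = 0.4357 mol/dm³; C_N/C_P = 0.158.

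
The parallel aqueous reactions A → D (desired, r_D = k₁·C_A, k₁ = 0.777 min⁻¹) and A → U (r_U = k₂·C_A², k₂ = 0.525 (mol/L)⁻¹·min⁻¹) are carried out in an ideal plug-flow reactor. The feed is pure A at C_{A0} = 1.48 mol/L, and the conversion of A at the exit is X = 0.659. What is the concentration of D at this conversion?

C_A = C_{A0}(1−X) = 0.5047 mol/L.
Along a PFR/batch, dC_D/dC_A = −r_D/(r_D+r_U) = −k₁/(k₁+k₂·C_A).
Integrating from C_{A0} to C_A: C_D = (0.777/0.525)·ln[(0.777+0.525·1.48)/(0.777+0.525·0.505)] = 1.480·ln(1.554/1.042) = 0.5916 mol/L.

0.592 mol/L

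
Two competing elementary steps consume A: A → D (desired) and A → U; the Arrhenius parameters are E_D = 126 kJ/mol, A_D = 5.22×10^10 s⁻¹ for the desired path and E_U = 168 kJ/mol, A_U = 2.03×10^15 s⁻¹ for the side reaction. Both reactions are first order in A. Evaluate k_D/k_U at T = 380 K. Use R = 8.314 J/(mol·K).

15.3

k_D/k_U = (A_D/A_U)·exp[−(E_D−E_U)/(RT)] = (A_D/A_U)·exp[(E_U−E_D)/(RT)].
(E_U−E_D)/(RT) = (168−126)×10³/(8.314×380) = 42000/3159 = 13.29.
k_D/k_U = (5.22×10^10/2.03×10^15)·exp(13.29) = 2.571×10^-5 × 5.936×10^5 = 15.3.
Since E_D < E_U, lowering the temperature improves selectivity toward D.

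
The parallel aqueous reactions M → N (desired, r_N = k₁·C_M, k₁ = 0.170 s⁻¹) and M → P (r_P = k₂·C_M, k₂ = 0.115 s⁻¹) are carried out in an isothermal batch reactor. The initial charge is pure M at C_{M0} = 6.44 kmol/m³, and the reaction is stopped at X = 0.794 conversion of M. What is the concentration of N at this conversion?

3.05 kmol/m³

C_M = C_{M0}(1−X) = 1.327 kmol/m³.
Both paths are first order in M, so the instantaneous fraction to N is constant: dC_N/d(−C_M) = k₁/(k₁+k₂) = 0.5965.
C_N = 0.5965·(C_{M0}−C_M) = 0.5965×5.113 = 3.05 kmol/m³.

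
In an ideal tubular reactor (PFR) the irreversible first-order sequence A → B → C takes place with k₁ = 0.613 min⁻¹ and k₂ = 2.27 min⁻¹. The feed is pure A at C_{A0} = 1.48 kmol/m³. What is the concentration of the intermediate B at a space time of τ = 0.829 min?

Solving the coupled first-order balances gives C_B(τ) = [k₁/(k₂−k₁)]·C_{A0}·(e^(−k₁τ) − e^(−k₂τ)).
e^(−k₁τ) = e^(−0.613×0.829) = e^(−0.5082) = 0.6016; e^(−k₂τ) = e^(−1.882) = 0.1523.
C_B = 0.613×1.48/(2.27−0.613) × (0.6016−0.1523) = 0.5475×0.4493 = 0.2460 kmol/m³.

0.246 kmol/m³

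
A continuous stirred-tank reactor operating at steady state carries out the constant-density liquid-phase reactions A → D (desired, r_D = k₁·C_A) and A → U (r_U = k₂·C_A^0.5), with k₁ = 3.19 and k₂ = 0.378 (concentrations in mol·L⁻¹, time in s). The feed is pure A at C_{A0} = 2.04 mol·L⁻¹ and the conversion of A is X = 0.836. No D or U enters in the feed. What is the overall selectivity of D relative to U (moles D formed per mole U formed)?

Exit C_A = C_{A0}(1−X) = 2.04×0.164 = 0.3346 mol·L⁻¹.
In a CSTR the entire volume is at exit conditions, so r_D = 3.19×0.3346 = 1.067 and r_U = 0.378×0.3346^0.5 = 0.2186.
Overall selectivity = C_D/C_U = r_Dτ/(r_Uτ) = r_D/r_U = 4.88.

4.88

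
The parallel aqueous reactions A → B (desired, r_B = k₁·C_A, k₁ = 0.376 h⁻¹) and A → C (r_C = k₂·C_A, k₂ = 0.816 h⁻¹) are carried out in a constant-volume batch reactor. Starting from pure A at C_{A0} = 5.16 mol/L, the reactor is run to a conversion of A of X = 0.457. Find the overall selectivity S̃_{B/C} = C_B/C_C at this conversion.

C_A = C_{A0}(1−X) = 2.802 mol/L.
Both paths are first order in A, so the instantaneous fraction to B is constant: dC_B/d(−C_A) = k₁/(k₁+k₂) = 0.3154.
C_B = 0.3154·(C_{A0}−C_A) = 0.3154×2.358 = 0.744 mol/L.
C_C = (C_{A0}−C_A)−C_B = 1.614 mol/L; S̃_{B/C} = 0.7438/1.614 = 0.461.

0.461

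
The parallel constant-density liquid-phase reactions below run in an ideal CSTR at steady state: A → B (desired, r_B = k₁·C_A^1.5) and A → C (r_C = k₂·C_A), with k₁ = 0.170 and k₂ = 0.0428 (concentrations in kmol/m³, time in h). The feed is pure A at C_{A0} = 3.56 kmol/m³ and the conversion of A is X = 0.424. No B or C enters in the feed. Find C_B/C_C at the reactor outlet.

Exit C_A = C_{A0}(1−X) = 3.56×0.576 = 2.051 kmol/m³.
Rates in a CSTR are evaluated at the outlet concentration: r_B = 0.170×2.051^1.5 = 0.4992, r_C = 0.0428×2.051 = 0.08776.
Overall selectivity = C_B/C_C = r_Bτ/(r_Cτ) = r_B/r_C = 5.69.

5.69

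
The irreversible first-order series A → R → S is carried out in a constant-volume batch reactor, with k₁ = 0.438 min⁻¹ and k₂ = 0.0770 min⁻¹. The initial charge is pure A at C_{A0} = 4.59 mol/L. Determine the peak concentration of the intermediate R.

For a first-order series the maximum intermediate yield is C_{R,max}/C_{A0} = (k₁/k₂)^[k₂/(k₂−k₁)].
= (0.438/0.0770)^(0.0770/(0.0770−0.438)) = (5.688)^(-0.2133) = 0.6902.
C_{R,max} = 0.6902×4.59 = 3.17 mol/L.

3.17 mol/L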